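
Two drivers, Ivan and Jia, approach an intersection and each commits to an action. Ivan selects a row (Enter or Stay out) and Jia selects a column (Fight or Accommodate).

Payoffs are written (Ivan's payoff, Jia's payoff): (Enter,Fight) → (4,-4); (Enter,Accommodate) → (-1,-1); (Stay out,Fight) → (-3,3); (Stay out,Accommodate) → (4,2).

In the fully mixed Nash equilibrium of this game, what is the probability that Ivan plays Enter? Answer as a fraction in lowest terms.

1/4

Let r be the probability that Ivan plays Enter. In a completely mixed equilibrium, Jia must be indifferent between Fight and Accommodate.
Jia's expected payoff from Fight is −4r + 3(1−r); from Accommodate it is −r + 2(1−r).
Setting these equal: −7r + 3 = −3r + 2, so r = 1/4.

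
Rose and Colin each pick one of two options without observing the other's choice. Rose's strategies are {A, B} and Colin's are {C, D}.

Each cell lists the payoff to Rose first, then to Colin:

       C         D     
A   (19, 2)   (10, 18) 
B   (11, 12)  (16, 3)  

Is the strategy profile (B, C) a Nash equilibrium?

At (B, C), Rose earns 11; switching to A would give 19, so Rose would deviate.
Colin earns 12; switching to D would give 3, so Colin has no profitable deviation.
Since at least one player can profitably deviate, this is not a Nash equilibrium.

No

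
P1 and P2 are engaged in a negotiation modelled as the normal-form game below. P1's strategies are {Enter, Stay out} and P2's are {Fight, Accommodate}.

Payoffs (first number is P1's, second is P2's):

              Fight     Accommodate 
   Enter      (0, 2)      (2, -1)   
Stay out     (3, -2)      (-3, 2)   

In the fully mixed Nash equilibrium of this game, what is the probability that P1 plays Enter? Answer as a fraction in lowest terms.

4/7

Let r be the probability that P1 plays Enter. In a completely mixed equilibrium, P2 must be indifferent between Fight and Accommodate.
P2's expected payoff from Fight is 2r − 2(1−r); from Accommodate it is −r + 2(1−r).
Setting these equal: 4r − 2 = −3r + 2, so r = 4/7.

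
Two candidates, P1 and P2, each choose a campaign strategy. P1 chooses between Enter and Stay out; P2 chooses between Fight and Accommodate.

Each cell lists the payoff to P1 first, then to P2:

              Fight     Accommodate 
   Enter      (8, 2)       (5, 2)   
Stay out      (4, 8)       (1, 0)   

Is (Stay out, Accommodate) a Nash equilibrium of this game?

No

At (Stay out, Accommodate), P1 earns 1; switching to Enter would give 5, so P1 would deviate.
P2 earns 0; switching to Fight would give 8, so P2 would deviate.
Since at least one player can profitably deviate, this is not a Nash equilibrium.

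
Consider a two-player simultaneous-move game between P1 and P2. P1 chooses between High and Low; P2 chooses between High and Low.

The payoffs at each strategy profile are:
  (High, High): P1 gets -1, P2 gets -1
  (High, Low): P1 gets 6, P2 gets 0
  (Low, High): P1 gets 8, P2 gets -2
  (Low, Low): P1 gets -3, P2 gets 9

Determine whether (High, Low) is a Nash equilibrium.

At (High, Low), P1 earns 6; switching to Low would give -3, so P1 has no profitable deviation.
P2 earns 0; switching to High would give -1, so P2 has no profitable deviation.
Neither player can gain by a unilateral deviation, so this profile is a Nash equilibrium.

Yes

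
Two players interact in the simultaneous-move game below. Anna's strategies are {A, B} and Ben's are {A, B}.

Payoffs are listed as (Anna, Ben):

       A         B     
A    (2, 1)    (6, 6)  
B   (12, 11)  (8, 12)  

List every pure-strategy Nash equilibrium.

(A, A): Anna prefers B (12 > 2); Ben prefers B (6 > 1) — not an equilibrium.
(A, B): Anna prefers B (8 > 6) — not an equilibrium.
(B, A): Ben prefers B (12 > 11) — not an equilibrium.
(B, B): Anna gets 8 ≥ 6 from A, and Ben gets 12 ≥ 11 from A — Nash equilibrium.

(B, B)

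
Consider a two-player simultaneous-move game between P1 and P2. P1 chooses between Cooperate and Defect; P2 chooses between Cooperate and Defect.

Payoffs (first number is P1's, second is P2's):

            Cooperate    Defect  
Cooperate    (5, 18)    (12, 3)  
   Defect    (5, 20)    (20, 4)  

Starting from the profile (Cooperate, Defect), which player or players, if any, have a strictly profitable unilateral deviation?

Both

P1 at (Cooperate, Defect) earns 12; deviating to Defect yields 20 — a strict improvement.
P2 earns 3; deviating to Cooperate yields 18 — a strict improvement.
Both P1 and P2 have strictly profitable deviations.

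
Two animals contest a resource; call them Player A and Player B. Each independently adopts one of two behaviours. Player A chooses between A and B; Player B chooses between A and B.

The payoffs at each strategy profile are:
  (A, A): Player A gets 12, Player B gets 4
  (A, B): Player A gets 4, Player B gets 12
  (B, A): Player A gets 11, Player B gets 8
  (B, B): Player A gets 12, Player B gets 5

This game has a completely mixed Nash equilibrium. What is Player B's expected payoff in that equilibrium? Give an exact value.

First find x, the probability Player A plays A, from Player B's indifference between A and B: 4x + 8(1−x) = 12x + 5(1−x), giving x = 3/11.
Since Player B is indifferent in equilibrium, Player B's expected payoff equals the payoff from either column against (3/11, 8/11). Using A: 4(3/11) + 8(8/11) = 76/11.

76/11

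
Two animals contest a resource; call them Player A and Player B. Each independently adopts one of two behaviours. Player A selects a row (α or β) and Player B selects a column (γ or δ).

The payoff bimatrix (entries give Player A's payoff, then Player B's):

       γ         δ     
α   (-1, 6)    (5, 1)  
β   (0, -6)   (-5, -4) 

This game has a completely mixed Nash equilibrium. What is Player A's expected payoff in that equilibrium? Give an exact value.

First find y, the probability Player B plays γ, from Player A's indifference between α and β: −y + 5(1−y) = −5(1−y), giving y = 10/11.
Since Player A is indifferent in equilibrium, Player A's expected payoff equals the payoff from either row against (10/11, 1/11). Using α: −(10/11) + 5(1/11) = -5/11.

-5/11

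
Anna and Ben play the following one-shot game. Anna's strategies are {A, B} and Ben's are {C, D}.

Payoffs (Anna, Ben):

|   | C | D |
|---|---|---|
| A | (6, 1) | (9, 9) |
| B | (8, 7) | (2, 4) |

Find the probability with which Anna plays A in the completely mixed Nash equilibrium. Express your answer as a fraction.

3/11

Let r be the probability that Anna plays A. In a completely mixed equilibrium, Ben must be indifferent between C and D.
Ben's expected payoff from C is r + 7(1−r); from D it is 9r + 4(1−r).
Setting these equal: −6r + 7 = 5r + 4, so r = 3/11.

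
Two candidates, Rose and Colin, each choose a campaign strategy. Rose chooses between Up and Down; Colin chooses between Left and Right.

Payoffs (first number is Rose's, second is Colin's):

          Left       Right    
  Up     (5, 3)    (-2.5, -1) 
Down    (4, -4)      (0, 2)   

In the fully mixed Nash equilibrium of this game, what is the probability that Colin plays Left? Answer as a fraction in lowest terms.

5/7

Let q be the probability that Colin plays Left. In a completely mixed equilibrium, Rose must be indifferent between Up and Down.
Rose's expected payoff from Up is 5q − 2.5(1−q); from Down it is 4q.
Setting these equal: 7.5q − 2.5 = 4q, so q = 5/7.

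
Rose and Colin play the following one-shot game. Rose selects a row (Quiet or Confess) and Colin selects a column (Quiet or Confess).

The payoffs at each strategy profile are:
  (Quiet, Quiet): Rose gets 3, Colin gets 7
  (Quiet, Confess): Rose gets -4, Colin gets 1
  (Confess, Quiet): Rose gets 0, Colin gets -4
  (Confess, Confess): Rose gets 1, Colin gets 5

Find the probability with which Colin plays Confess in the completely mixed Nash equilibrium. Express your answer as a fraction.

3/8

Let c be the probability that Colin plays Quiet. In a completely mixed equilibrium, Rose must be indifferent between Quiet and Confess.
Rose's expected payoff from Quiet is 3c − 4(1−c); from Confess it is (1−c).
Setting these equal: 7c − 4 = −c + 1, so c = 5/8.
Therefore Colin plays Confess with probability 1 − 5/8 = 3/8.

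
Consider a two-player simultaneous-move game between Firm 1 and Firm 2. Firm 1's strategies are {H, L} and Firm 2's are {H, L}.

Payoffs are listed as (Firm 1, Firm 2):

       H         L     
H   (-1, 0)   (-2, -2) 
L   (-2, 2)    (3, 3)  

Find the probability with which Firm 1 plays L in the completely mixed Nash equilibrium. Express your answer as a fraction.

2/3

Let x be the probability that Firm 1 plays H. In a completely mixed equilibrium, Firm 2 must be indifferent between H and L.
Firm 2's expected payoff from H is 2(1−x); from L it is −2x + 3(1−x).
Setting these equal: −2x + 2 = −5x + 3, so x = 1/3.
Therefore Firm 1 plays L with probability 1 − 1/3 = 2/3.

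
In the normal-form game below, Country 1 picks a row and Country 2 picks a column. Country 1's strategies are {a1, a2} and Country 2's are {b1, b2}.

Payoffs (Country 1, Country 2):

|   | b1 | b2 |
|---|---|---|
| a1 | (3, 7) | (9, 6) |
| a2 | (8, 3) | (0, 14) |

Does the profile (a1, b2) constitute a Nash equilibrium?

No

At (a1, b2), Country 1 earns 9; switching to a2 would give 0, so Country 1 has no profitable deviation.
Country 2 earns 6; switching to b1 would give 7, so Country 2 would deviate.
Since at least one player can profitably deviate, this is not a Nash equilibrium.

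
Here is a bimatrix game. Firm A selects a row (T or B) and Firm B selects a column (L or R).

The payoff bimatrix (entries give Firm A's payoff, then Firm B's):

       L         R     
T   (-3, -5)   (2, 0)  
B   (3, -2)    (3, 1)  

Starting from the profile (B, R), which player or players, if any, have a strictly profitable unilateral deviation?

Firm A at (B, R) earns 3; deviating to T yields 2 — not better.
Firm B earns 1; deviating to L yields -2 — not better.
Neither player can strictly improve; the profile is a Nash equilibrium.

Neither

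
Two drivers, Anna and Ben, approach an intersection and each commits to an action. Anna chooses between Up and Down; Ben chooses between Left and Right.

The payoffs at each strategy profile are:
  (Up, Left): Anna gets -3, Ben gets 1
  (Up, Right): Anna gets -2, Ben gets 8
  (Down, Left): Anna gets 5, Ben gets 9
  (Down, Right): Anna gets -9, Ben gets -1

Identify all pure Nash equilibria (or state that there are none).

(Up, Left): Anna prefers Down (5 > -3); Ben prefers Right (8 > 1) — not an equilibrium.
(Up, Right): Anna gets -2 ≥ -9 from Down, and Ben gets 8 ≥ 1 from Left — Nash equilibrium.
(Down, Left): Anna gets 5 ≥ -3 from Up, and Ben gets 9 ≥ -1 from Right — Nash equilibrium.
(Down, Right): Anna prefers Up (-2 > -9); Ben prefers Left (9 > -1) — not an equilibrium.

(Up, Right) and (Down, Left)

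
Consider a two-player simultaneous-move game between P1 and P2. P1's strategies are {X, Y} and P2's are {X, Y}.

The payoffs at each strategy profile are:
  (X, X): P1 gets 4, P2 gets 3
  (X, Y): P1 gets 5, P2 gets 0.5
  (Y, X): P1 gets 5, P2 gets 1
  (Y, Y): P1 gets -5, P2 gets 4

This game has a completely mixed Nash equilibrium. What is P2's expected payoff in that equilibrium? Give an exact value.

23/11

First find x, the probability P1 plays X, from P2's indifference between X and Y: 3x + (1−x) = 0.5x + 4(1−x), giving x = 6/11.
Since P2 is indifferent in equilibrium, P2's expected payoff equals the payoff from either column against (6/11, 5/11). Using X: 3(6/11) + (5/11) = 23/11.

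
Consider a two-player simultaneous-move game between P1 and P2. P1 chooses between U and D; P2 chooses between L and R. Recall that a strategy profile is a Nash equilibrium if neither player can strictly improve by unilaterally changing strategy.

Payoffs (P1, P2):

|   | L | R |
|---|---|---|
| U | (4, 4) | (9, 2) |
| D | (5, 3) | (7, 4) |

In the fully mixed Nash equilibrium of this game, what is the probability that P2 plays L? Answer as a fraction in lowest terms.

2/3

Let q be the probability that P2 plays L. In a completely mixed equilibrium, P1 must be indifferent between U and D.
P1's expected payoff from U is 4q + 9(1−q); from D it is 5q + 7(1−q).
Setting these equal: −5q + 9 = −2q + 7, so q = 2/3.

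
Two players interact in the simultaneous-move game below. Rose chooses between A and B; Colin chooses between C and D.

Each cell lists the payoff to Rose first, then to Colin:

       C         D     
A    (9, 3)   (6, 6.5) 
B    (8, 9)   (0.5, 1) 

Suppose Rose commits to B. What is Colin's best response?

C

Against B, Colin earns 9 from C and 1 from D.
So C is the best response.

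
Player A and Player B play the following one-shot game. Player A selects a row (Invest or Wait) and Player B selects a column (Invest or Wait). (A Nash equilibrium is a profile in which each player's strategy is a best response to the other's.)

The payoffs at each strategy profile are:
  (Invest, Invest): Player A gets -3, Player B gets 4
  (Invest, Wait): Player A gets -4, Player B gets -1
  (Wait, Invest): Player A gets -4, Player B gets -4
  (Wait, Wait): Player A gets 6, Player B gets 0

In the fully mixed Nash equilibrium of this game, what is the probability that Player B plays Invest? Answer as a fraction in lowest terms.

Let c be the probability that Player B plays Invest. In a completely mixed equilibrium, Player A must be indifferent between Invest and Wait.
Player A's expected payoff from Invest is −3c − 4(1−c); from Wait it is −4c + 6(1−c).
Setting these equal: c − 4 = −10c + 6, so c = 10/11.

10/11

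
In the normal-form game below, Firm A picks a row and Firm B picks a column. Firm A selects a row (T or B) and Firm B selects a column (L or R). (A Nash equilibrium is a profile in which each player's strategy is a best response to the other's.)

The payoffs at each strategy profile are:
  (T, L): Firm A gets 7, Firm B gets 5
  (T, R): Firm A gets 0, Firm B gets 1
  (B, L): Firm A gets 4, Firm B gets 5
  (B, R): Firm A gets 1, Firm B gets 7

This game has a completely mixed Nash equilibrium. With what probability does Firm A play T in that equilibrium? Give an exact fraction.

Let x be the probability that Firm A plays T. In a completely mixed equilibrium, Firm B must be indifferent between L and R.
Firm B's expected payoff from L is 5x + 5(1−x); from R it is x + 7(1−x).
Setting these equal: 5 = −6x + 7, so x = 1/3.

1/3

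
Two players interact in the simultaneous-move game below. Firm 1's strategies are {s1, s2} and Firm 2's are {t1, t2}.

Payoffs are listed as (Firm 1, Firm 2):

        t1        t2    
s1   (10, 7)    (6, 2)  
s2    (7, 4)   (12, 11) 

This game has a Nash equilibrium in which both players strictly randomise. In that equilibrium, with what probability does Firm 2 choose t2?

Let c be the probability that Firm 2 plays t1. In a completely mixed equilibrium, Firm 1 must be indifferent between s1 and s2.
Firm 1's expected payoff from s1 is 10c + 6(1−c); from s2 it is 7c + 12(1−c).
Setting these equal: 4c + 6 = −5c + 12, so c = 2/3.
Therefore Firm 2 plays t2 with probability 1 − 2/3 = 1/3.

1/3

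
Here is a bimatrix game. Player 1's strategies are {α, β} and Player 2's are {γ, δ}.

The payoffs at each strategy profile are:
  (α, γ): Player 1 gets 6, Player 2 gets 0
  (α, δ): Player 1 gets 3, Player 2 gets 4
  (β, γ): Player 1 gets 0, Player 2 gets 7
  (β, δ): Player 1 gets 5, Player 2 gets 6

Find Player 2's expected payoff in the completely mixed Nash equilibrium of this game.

28/5

First find x, the probability Player 1 plays α, from Player 2's indifference between γ and δ: 7(1−x) = 4x + 6(1−x), giving x = 1/5.
Since Player 2 is indifferent in equilibrium, Player 2's expected payoff equals the payoff from either column against (1/5, 4/5). Using γ: 7(4/5) = 28/5.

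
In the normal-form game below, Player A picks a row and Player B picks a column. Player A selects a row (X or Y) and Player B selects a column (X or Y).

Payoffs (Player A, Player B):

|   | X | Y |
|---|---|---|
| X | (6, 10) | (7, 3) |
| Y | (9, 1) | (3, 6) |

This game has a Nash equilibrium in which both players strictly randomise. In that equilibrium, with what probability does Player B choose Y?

3/7

Let q be the probability that Player B plays X. In a completely mixed equilibrium, Player A must be indifferent between X and Y.
Player A's expected payoff from X is 6q + 7(1−q); from Y it is 9q + 3(1−q).
Setting these equal: −q + 7 = 6q + 3, so q = 4/7.
Therefore Player B plays Y with probability 1 − 4/7 = 3/7.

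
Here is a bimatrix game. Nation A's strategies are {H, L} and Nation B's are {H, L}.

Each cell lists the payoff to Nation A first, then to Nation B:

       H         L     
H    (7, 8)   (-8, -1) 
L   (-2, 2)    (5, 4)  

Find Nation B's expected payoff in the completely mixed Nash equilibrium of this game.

First find p, the probability Nation A plays H, from Nation B's indifference between H and L: 8p + 2(1−p) = −p + 4(1−p), giving p = 2/11.
Since Nation B is indifferent in equilibrium, Nation B's expected payoff equals the payoff from either column against (2/11, 9/11). Using H: 8(2/11) + 2(9/11) = 34/11.

34/11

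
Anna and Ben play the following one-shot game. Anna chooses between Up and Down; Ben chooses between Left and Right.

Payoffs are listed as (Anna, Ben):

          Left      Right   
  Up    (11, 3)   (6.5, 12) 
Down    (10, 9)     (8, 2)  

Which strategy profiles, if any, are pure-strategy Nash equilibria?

none

(Up, Left): Ben prefers Right (12 > 3) — not an equilibrium.
(Up, Right): Anna prefers Down (8 > 6.5) — not an equilibrium.
(Down, Left): Anna prefers Up (11 > 10) — not an equilibrium.
(Down, Right): Ben prefers Left (9 > 2) — not an equilibrium.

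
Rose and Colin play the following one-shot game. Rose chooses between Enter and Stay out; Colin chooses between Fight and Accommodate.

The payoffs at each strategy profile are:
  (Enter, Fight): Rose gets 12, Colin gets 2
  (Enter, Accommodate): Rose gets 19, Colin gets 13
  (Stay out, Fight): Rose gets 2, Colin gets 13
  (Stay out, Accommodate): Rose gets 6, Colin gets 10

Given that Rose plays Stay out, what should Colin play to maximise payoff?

Against Stay out, Colin earns 13 from Fight and 10 from Accommodate.
So Fight is the best response.

Fight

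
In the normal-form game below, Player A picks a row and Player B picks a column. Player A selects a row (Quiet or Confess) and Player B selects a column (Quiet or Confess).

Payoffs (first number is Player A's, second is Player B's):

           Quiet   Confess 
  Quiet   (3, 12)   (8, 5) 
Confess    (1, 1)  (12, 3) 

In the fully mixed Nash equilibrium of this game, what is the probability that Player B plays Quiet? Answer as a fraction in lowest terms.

Let c be the probability that Player B plays Quiet. In a completely mixed equilibrium, Player A must be indifferent between Quiet and Confess.
Player A's expected payoff from Quiet is 3c + 8(1−c); from Confess it is c + 12(1−c).
Setting these equal: −5c + 8 = −11c + 12, so c = 2/3.

2/3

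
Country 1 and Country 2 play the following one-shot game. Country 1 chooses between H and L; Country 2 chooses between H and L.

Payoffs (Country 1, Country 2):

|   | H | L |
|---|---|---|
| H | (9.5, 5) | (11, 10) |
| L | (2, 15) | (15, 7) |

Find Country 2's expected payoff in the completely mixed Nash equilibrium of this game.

First find p, the probability Country 1 plays H, from Country 2's indifference between H and L: 5p + 15(1−p) = 10p + 7(1−p), giving p = 8/13.
Since Country 2 is indifferent in equilibrium, Country 2's expected payoff equals the payoff from either column against (8/13, 5/13). Using H: 5(8/13) + 15(5/13) = 115/13.

115/13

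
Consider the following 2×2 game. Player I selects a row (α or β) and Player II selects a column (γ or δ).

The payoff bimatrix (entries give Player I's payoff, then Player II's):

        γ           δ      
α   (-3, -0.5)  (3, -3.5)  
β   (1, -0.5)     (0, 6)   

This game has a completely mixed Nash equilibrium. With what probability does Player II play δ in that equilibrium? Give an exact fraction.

4/7

Let y be the probability that Player II plays γ. In a completely mixed equilibrium, Player I must be indifferent between α and β.
Player I's expected payoff from α is −3y + 3(1−y); from β it is y.
Setting these equal: −6y + 3 = y, so y = 3/7.
Therefore Player II plays δ with probability 1 − 3/7 = 4/7.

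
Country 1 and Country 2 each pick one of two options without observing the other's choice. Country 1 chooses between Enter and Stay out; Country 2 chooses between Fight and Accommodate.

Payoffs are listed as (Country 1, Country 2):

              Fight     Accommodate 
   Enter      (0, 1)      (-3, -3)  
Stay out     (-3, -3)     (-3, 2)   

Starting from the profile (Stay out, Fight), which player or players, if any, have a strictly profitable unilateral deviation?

Both

Country 1 at (Stay out, Fight) earns -3; deviating to Enter yields 0 — a strict improvement.
Country 2 earns -3; deviating to Accommodate yields 2 — a strict improvement.
Both Country 1 and Country 2 have strictly profitable deviations.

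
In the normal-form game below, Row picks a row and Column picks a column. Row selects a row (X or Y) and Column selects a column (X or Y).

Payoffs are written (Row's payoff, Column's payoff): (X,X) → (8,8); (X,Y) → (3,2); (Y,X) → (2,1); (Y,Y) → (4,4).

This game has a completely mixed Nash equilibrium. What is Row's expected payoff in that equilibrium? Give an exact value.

First find q, the probability Column plays X, from Row's indifference between X and Y: 8q + 3(1−q) = 2q + 4(1−q), giving q = 1/7.
Since Row is indifferent in equilibrium, Row's expected payoff equals the payoff from either row against (1/7, 6/7). Using X: 8(1/7) + 3(6/7) = 26/7.

26/7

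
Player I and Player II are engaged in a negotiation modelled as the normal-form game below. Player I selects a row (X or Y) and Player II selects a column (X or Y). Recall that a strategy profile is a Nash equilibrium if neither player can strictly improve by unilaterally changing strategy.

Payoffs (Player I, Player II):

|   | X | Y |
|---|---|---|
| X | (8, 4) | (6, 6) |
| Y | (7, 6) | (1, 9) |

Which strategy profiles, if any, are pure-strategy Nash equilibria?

(X, Y)

(X, X): Player II prefers Y (6 > 4) — not an equilibrium.
(X, Y): Player I gets 6 ≥ 1 from Y, and Player II gets 6 ≥ 4 from X — Nash equilibrium.
(Y, X): Player I prefers X (8 > 7); Player II prefers Y (9 > 6) — not an equilibrium.
(Y, Y): Player I prefers X (6 > 1) — not an equilibrium.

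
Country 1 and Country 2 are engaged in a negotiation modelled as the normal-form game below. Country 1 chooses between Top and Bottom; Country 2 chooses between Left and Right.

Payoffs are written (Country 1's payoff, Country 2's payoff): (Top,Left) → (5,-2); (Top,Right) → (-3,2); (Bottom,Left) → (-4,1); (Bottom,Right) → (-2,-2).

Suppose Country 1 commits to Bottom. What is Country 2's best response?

Left

Against Bottom, Country 2 earns 1 from Left and -2 from Right.
So Left is the best response.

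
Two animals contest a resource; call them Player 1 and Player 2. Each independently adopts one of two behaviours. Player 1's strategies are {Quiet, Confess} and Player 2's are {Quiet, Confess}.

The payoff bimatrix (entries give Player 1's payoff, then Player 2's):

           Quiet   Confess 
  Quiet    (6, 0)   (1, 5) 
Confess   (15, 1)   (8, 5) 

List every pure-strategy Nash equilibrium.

(Quiet, Quiet): Player 1 prefers Confess (15 > 6); Player 2 prefers Confess (5 > 0) — not an equilibrium.
(Quiet, Confess): Player 1 prefers Confess (8 > 1) — not an equilibrium.
(Confess, Quiet): Player 2 prefers Confess (5 > 1) — not an equilibrium.
(Confess, Confess): Player 1 gets 8 ≥ 1 from Quiet, and Player 2 gets 5 ≥ 1 from Quiet — Nash equilibrium.

(Confess, Confess)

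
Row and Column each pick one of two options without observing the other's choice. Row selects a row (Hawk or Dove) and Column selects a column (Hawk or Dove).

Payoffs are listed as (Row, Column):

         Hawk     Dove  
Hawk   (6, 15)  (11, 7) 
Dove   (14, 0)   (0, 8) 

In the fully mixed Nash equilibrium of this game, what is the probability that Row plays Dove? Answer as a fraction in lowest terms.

Let x be the probability that Row plays Hawk. In a completely mixed equilibrium, Column must be indifferent between Hawk and Dove.
Column's expected payoff from Hawk is 15x; from Dove it is 7x + 8(1−x).
Setting these equal: 15x = −x + 8, so x = 1/2.
Therefore Row plays Dove with probability 1 − 1/2 = 1/2.

1/2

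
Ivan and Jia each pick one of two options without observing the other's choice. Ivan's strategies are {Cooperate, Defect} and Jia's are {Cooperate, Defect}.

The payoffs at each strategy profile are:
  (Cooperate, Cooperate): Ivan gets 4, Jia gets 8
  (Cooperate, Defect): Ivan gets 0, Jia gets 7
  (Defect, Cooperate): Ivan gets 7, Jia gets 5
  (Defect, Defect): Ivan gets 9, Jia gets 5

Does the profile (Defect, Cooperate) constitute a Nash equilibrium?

Yes

At (Defect, Cooperate), Ivan earns 7; switching to Cooperate would give 4, so Ivan has no profitable deviation.
Jia earns 5; switching to Defect would give 5, so Jia has no profitable deviation.
Neither player can gain by a unilateral deviation, so this profile is a Nash equilibrium.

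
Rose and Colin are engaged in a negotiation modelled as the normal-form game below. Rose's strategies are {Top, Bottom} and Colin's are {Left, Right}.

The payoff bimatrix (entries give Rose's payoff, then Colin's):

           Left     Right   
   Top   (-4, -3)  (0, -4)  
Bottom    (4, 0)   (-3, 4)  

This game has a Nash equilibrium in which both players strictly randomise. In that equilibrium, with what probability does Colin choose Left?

Let c be the probability that Colin plays Left. In a completely mixed equilibrium, Rose must be indifferent between Top and Bottom.
Rose's expected payoff from Top is −4c; from Bottom it is 4c − 3(1−c).
Setting these equal: −4c = 7c − 3, so c = 3/11.

3/11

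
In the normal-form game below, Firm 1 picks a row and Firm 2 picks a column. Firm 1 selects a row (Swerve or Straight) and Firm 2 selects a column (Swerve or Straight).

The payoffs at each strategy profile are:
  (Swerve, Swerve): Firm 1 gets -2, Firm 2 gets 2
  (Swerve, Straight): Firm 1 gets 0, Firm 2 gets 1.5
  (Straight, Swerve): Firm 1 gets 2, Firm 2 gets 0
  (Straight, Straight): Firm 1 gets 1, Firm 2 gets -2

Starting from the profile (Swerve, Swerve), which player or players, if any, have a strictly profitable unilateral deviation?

Firm 1

Firm 1 at (Swerve, Swerve) earns -2; deviating to Straight yields 2 — a strict improvement.
Firm 2 earns 2; deviating to Straight yields 1.5 — not better.
Only Firm 1 has a strictly profitable deviation.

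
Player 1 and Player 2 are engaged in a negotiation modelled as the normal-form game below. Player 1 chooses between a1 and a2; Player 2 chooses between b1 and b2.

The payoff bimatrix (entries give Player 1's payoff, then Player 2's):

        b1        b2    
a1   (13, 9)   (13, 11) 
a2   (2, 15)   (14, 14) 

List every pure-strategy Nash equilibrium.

none

(a1, b1): Player 2 prefers b2 (11 > 9) — not an equilibrium.
(a1, b2): Player 1 prefers a2 (14 > 13) — not an equilibrium.
(a2, b1): Player 1 prefers a1 (13 > 2) — not an equilibrium.
(a2, b2): Player 2 prefers b1 (15 > 14) — not an equilibrium.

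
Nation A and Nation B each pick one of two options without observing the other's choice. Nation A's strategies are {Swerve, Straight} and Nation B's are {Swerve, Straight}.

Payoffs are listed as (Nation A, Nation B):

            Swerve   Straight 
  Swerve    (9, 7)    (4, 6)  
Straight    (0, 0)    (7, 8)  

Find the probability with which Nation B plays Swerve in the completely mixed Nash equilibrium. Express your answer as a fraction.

1/4

Let q be the probability that Nation B plays Swerve. In a completely mixed equilibrium, Nation A must be indifferent between Swerve and Straight.
Nation A's expected payoff from Swerve is 9q + 4(1−q); from Straight it is 7(1−q).
Setting these equal: 5q + 4 = −7q + 7, so q = 1/4.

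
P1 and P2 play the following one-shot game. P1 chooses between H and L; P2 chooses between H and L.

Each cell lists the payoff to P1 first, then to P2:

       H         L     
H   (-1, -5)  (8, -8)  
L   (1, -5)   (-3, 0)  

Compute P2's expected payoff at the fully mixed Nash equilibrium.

First find x, the probability P1 plays H, from P2's indifference between H and L: −5x − 5(1−x) = −8x, giving x = 5/8.
Since P2 is indifferent in equilibrium, P2's expected payoff equals the payoff from either column against (5/8, 3/8). Using H: −5(5/8) − 5(3/8) = -5.

-5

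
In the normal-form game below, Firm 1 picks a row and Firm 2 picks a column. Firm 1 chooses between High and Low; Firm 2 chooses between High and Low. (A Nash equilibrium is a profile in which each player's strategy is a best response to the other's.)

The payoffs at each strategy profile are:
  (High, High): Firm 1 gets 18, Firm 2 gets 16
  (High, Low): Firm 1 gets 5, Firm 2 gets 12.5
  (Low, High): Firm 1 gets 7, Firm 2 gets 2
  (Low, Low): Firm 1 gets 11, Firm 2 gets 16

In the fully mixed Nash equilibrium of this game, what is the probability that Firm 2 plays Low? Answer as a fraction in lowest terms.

11/17

Let c be the probability that Firm 2 plays High. In a completely mixed equilibrium, Firm 1 must be indifferent between High and Low.
Firm 1's expected payoff from High is 18c + 5(1−c); from Low it is 7c + 11(1−c).
Setting these equal: 13c + 5 = −4c + 11, so c = 6/17.
Therefore Firm 2 plays Low with probability 1 − 6/17 = 11/17.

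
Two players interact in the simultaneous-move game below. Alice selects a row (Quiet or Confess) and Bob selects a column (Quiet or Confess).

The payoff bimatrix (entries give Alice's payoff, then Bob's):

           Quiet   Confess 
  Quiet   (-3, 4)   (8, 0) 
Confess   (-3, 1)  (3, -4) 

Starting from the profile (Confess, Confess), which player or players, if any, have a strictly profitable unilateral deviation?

Alice at (Confess, Confess) earns 3; deviating to Quiet yields 8 — a strict improvement.
Bob earns -4; deviating to Quiet yields 1 — a strict improvement.
Both Alice and Bob have strictly profitable deviations.

Both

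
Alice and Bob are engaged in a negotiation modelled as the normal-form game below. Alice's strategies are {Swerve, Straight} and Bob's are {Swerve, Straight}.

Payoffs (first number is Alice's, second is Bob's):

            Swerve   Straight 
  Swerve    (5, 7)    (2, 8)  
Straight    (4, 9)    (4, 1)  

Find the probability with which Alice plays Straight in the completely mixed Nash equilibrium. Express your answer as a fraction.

1/9

Let r be the probability that Alice plays Swerve. In a completely mixed equilibrium, Bob must be indifferent between Swerve and Straight.
Bob's expected payoff from Swerve is 7r + 9(1−r); from Straight it is 8r + (1−r).
Setting these equal: −2r + 9 = 7r + 1, so r = 8/9.
Therefore Alice plays Straight with probability 1 − 8/9 = 1/9.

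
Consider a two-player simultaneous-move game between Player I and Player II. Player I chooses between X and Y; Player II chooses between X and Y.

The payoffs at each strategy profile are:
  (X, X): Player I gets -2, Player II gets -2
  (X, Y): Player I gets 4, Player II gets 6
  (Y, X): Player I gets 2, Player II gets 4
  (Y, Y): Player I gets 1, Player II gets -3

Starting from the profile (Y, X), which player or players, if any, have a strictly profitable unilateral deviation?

Neither

Player I at (Y, X) earns 2; deviating to X yields -2 — not better.
Player II earns 4; deviating to Y yields -3 — not better.
Neither player can strictly improve; the profile is a Nash equilibrium.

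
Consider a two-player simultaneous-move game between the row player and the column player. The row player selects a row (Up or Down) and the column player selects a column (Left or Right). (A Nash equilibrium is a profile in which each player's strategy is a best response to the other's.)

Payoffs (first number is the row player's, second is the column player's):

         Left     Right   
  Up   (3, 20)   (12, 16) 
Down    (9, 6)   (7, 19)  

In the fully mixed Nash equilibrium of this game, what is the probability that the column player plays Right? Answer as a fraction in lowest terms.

6/11

Let q be the probability that the column player plays Left. In a completely mixed equilibrium, the row player must be indifferent between Up and Down.
The row player's expected payoff from Up is 3q + 12(1−q); from Down it is 9q + 7(1−q).
Setting these equal: −9q + 12 = 2q + 7, so q = 5/11.
Therefore the column player plays Right with probability 1 − 5/11 = 6/11.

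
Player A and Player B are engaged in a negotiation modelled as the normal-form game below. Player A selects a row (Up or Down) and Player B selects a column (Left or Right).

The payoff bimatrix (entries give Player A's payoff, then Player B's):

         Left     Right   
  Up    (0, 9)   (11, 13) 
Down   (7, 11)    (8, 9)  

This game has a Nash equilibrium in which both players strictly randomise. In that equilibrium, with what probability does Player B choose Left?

Let c be the probability that Player B plays Left. In a completely mixed equilibrium, Player A must be indifferent between Up and Down.
Player A's expected payoff from Up is 11(1−c); from Down it is 7c + 8(1−c).
Setting these equal: −11c + 11 = −c + 8, so c = 3/10.

3/10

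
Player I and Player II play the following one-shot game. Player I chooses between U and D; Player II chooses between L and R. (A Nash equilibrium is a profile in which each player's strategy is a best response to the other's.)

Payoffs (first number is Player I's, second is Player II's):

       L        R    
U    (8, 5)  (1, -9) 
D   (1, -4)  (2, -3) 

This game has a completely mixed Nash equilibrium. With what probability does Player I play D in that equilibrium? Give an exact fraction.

Let x be the probability that Player I plays U. In a completely mixed equilibrium, Player II must be indifferent between L and R.
Player II's expected payoff from L is 5x − 4(1−x); from R it is −9x − 3(1−x).
Setting these equal: 9x − 4 = −6x − 3, so x = 1/15.
Therefore Player I plays D with probability 1 − 1/15 = 14/15.

14/15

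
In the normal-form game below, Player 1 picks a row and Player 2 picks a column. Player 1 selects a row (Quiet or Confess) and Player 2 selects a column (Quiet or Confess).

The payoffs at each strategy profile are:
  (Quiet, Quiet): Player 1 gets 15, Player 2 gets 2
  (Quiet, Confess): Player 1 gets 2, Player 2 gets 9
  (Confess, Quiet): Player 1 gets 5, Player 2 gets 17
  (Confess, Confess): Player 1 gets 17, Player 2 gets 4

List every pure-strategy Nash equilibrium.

none

(Quiet, Quiet): Player 2 prefers Confess (9 > 2) — not an equilibrium.
(Quiet, Confess): Player 1 prefers Confess (17 > 2) — not an equilibrium.
(Confess, Quiet): Player 1 prefers Quiet (15 > 5) — not an equilibrium.
(Confess, Confess): Player 2 prefers Quiet (17 > 4) — not an equilibrium.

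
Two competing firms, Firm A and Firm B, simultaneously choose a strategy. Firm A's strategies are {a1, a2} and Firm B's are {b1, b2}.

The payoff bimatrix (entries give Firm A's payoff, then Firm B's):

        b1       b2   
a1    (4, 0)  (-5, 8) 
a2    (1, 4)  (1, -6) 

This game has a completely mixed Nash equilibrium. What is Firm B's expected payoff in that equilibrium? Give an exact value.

16/9

First find p, the probability Firm A plays a1, from Firm B's indifference between b1 and b2: 4(1−p) = 8p − 6(1−p), giving p = 5/9.
Since Firm B is indifferent in equilibrium, Firm B's expected payoff equals the payoff from either column against (5/9, 4/9). Using b1: 4(4/9) = 16/9.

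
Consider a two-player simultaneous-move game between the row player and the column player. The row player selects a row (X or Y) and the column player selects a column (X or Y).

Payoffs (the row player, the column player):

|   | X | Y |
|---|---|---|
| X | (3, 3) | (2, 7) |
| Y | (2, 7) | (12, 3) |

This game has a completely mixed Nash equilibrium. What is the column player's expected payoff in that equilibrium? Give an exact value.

First find x, the probability the row player plays X, from the column player's indifference between X and Y: 3x + 7(1−x) = 7x + 3(1−x), giving x = 1/2.
Since the column player is indifferent in equilibrium, the column player's expected payoff equals the payoff from either column against (1/2, 1/2). Using X: 3(1/2) + 7(1/2) = 5.

5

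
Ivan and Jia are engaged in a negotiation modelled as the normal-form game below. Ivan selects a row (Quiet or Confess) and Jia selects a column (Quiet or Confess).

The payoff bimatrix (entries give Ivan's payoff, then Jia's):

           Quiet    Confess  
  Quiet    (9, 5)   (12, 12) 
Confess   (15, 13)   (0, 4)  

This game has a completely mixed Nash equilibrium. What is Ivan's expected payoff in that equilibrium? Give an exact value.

10

First find q, the probability Jia plays Quiet, from Ivan's indifference between Quiet and Confess: 9q + 12(1−q) = 15q, giving q = 2/3.
Since Ivan is indifferent in equilibrium, Ivan's expected payoff equals the payoff from either row against (2/3, 1/3). Using Quiet: 9(2/3) + 12(1/3) = 10.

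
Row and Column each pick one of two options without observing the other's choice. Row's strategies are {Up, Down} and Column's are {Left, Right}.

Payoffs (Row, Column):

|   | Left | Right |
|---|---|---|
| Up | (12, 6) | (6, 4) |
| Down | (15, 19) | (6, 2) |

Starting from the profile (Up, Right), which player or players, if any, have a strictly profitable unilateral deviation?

Row at (Up, Right) earns 6; deviating to Down yields 6 — not better.
Column earns 4; deviating to Left yields 6 — a strict improvement.
Only Column has a strictly profitable deviation.

Column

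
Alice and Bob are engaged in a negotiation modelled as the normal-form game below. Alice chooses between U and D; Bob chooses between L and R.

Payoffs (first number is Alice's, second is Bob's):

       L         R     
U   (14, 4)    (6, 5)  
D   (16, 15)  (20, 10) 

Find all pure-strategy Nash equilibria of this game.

(U, L): Alice prefers D (16 > 14); Bob prefers R (5 > 4) — not an equilibrium.
(U, R): Alice prefers D (20 > 6) — not an equilibrium.
(D, L): Alice gets 16 ≥ 14 from U, and Bob gets 15 ≥ 10 from R — Nash equilibrium.
(D, R): Bob prefers L (15 > 10) — not an equilibrium.

(D, L)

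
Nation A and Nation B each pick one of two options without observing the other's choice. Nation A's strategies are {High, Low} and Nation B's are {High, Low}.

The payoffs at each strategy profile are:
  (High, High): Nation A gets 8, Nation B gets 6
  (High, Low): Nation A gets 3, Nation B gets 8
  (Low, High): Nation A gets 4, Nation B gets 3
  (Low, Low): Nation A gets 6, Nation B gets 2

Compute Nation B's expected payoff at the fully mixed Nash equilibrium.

First find x, the probability Nation A plays High, from Nation B's indifference between High and Low: 6x + 3(1−x) = 8x + 2(1−x), giving x = 1/3.
Since Nation B is indifferent in equilibrium, Nation B's expected payoff equals the payoff from either column against (1/3, 2/3). Using High: 6(1/3) + 3(2/3) = 4.

4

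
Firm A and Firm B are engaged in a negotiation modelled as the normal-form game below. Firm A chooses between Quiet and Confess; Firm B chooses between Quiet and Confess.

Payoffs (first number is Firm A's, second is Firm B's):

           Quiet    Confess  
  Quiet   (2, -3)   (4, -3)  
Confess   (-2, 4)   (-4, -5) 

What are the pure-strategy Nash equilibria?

(Quiet, Quiet) and (Quiet, Confess)

(Quiet, Quiet): Firm A gets 2 ≥ -2 from Confess, and Firm B gets -3 ≥ -3 from Confess — Nash equilibrium.
(Quiet, Confess): Firm A gets 4 ≥ -4 from Confess, and Firm B gets -3 ≥ -3 from Quiet — Nash equilibrium.
(Confess, Quiet): Firm A prefers Quiet (2 > -2) — not an equilibrium.
(Confess, Confess): Firm A prefers Quiet (4 > -4); Firm B prefers Quiet (4 > -5) — not an equilibrium.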